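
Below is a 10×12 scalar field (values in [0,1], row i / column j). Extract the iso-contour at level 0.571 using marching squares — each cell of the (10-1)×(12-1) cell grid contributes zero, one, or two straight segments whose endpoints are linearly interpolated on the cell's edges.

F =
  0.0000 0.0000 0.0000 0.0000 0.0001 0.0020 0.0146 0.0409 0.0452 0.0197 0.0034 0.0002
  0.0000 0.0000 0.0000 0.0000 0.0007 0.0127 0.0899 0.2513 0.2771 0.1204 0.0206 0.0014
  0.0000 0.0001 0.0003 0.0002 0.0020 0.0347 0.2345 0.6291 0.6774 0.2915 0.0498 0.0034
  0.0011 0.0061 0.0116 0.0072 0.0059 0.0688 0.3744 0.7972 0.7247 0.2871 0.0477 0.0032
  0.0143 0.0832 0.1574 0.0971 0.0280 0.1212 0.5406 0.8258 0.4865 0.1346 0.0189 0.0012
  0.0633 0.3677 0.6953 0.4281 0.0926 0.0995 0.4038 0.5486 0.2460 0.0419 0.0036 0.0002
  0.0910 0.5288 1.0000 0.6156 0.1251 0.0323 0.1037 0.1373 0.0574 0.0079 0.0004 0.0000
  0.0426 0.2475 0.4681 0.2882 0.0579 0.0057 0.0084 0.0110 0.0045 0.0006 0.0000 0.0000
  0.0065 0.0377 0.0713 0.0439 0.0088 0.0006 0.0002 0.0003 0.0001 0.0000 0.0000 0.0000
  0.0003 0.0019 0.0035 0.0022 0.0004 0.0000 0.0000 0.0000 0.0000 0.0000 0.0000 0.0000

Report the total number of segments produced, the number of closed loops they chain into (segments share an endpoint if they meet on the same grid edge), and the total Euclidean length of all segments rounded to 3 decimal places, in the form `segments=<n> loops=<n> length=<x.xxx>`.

cell (1,6): code 0100 → (1.846,7.000)–(2.000,6.853)
cell (1,7): code 1100 → (1.734,8.000)–(1.846,7.000)
cell (1,8): code 1000 → (2.000,8.276)–(1.734,8.000)
cell (2,6): code 0110 → (2.000,6.853)–(3.000,6.465)
cell (2,8): code 1001 → (3.000,8.351)–(2.000,8.276)
cell (3,6): code 0110 → (3.000,6.465)–(4.000,6.107)
cell (3,7): code 1011 → (4.000,7.751)–(3.645,8.000)
cell (3,8): code 0001 → (3.645,8.000)–(3.000,8.351)
cell (4,1): code 0100 → (4.769,2.000)–(5.000,1.621)
cell (4,2): code 1000 → (5.000,2.465)–(4.769,2.000)
cell (4,6): code 0010 → (4.000,6.107)–(4.919,7.000)
cell (4,7): code 0001 → (4.919,7.000)–(4.000,7.751)
cell (5,1): code 0110 → (5.000,1.621)–(6.000,1.090)
cell (5,2): code 1101 → (5.762,3.000)–(5.000,2.465)
cell (5,3): code 1000 → (6.000,3.091)–(5.762,3.000)
cell (6,1): code 0010 → (6.000,1.090)–(6.807,2.000)
cell (6,2): code 0011 → (6.807,2.000)–(6.136,3.000)
cell (6,3): code 0001 → (6.136,3.000)–(6.000,3.091)
total: 18 segments, chained into 2 closed loop(s), length Σ = 14.242306

segments=18 loops=2 length=14.242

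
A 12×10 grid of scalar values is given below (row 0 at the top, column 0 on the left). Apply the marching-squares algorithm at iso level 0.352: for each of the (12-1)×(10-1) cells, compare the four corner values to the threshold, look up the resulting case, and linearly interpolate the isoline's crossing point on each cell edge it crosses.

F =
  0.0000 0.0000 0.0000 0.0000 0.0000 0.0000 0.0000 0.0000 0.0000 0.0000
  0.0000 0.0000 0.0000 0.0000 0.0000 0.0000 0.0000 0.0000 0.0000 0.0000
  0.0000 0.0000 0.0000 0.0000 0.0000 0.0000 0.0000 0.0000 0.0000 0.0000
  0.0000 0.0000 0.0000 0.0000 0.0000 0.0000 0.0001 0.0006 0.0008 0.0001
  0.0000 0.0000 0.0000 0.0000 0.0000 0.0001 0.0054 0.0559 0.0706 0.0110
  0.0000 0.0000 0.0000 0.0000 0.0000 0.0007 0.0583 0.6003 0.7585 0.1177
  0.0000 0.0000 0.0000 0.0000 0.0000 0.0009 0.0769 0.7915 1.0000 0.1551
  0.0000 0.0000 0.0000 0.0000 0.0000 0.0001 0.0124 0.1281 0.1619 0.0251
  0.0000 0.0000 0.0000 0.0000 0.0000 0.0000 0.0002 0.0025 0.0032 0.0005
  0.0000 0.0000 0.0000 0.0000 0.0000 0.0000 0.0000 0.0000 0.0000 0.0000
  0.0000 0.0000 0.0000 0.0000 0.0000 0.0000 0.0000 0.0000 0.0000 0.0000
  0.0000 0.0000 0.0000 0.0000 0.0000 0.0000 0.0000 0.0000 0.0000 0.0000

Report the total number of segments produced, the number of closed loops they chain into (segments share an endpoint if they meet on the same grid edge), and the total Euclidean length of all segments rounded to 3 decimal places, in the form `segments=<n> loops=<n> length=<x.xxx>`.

segments=8 loops=1 length=7.543

cell (4,6): code 0100 → (4.544,7.000)–(5.000,6.542)
cell (4,7): code 1100 → (4.409,8.000)–(4.544,7.000)
cell (4,8): code 1000 → (5.000,8.634)–(4.409,8.000)
cell (5,6): code 0110 → (5.000,6.542)–(6.000,6.385)
cell (5,8): code 1001 → (6.000,8.767)–(5.000,8.634)
cell (6,6): code 0010 → (6.000,6.385)–(6.662,7.000)
cell (6,7): code 0011 → (6.662,7.000)–(6.773,8.000)
cell (6,8): code 0001 → (6.773,8.000)–(6.000,8.767)
total: 8 segments, chained into 1 closed loop(s), length Σ = 7.542567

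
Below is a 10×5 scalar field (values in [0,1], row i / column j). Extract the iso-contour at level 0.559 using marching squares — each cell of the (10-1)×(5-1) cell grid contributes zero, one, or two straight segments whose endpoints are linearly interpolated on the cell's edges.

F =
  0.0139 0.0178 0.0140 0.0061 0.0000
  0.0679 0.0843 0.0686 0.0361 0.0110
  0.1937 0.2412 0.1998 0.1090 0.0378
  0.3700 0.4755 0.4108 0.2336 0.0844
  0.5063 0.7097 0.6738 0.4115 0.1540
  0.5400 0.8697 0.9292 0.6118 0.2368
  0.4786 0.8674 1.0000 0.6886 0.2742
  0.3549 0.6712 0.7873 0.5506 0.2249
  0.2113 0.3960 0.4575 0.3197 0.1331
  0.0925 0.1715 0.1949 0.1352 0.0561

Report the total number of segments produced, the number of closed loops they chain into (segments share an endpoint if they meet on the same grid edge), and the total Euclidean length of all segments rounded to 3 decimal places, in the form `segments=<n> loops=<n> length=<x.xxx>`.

segments=14 loops=1 length=11.811

cell (3,0): code 0100 → (3.357,1.000)–(4.000,0.259)
cell (3,1): code 1100 → (3.563,2.000)–(3.357,1.000)
cell (3,2): code 1000 → (4.000,2.438)–(3.563,2.000)
cell (4,0): code 0110 → (4.000,0.259)–(5.000,0.058)
cell (4,2): code 1101 → (4.736,3.000)–(4.000,2.438)
cell (4,3): code 1000 → (5.000,3.141)–(4.736,3.000)
cell (5,0): code 0110 → (5.000,0.058)–(6.000,0.207)
cell (5,3): code 1001 → (6.000,3.313)–(5.000,3.141)
cell (6,0): code 0110 → (6.000,0.207)–(7.000,0.645)
cell (6,2): code 1011 → (7.000,2.965)–(6.939,3.000)
cell (6,3): code 0001 → (6.939,3.000)–(6.000,3.313)
cell (7,0): code 0010 → (7.000,0.645)–(7.408,1.000)
cell (7,1): code 0011 → (7.408,1.000)–(7.692,2.000)
cell (7,2): code 0001 → (7.692,2.000)–(7.000,2.965)
total: 14 segments, chained into 1 closed loop(s), length Σ = 11.811406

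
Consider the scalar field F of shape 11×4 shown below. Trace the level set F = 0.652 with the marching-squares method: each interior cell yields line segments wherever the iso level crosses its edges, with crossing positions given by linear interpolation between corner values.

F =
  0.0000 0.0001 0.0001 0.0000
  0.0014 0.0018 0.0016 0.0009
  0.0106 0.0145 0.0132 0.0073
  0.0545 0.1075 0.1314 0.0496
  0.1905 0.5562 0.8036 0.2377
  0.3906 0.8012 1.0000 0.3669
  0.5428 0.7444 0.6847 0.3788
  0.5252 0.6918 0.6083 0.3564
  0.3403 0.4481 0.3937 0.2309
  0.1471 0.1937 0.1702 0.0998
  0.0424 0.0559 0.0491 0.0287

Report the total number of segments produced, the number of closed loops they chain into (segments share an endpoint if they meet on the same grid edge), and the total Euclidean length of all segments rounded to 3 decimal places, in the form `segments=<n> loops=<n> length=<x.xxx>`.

cell (3,1): code 0100 → (3.774,2.000)–(4.000,1.387)
cell (3,2): code 1000 → (4.000,2.268)–(3.774,2.000)
cell (4,0): code 0100 → (4.391,1.000)–(5.000,0.637)
cell (4,1): code 1110 → (4.000,1.387)–(4.391,1.000)
cell (4,2): code 1001 → (5.000,2.550)–(4.000,2.268)
cell (5,0): code 0110 → (5.000,0.637)–(6.000,0.542)
cell (5,2): code 1001 → (6.000,2.107)–(5.000,2.550)
cell (6,0): code 0110 → (6.000,0.542)–(7.000,0.761)
cell (6,1): code 1011 → (7.000,1.477)–(6.428,2.000)
cell (6,2): code 0001 → (6.428,2.000)–(6.000,2.107)
cell (7,0): code 0010 → (7.000,0.761)–(7.163,1.000)
cell (7,1): code 0001 → (7.163,1.000)–(7.000,1.477)
total: 12 segments, chained into 1 closed loop(s), length Σ = 8.433158

segments=12 loops=1 length=8.433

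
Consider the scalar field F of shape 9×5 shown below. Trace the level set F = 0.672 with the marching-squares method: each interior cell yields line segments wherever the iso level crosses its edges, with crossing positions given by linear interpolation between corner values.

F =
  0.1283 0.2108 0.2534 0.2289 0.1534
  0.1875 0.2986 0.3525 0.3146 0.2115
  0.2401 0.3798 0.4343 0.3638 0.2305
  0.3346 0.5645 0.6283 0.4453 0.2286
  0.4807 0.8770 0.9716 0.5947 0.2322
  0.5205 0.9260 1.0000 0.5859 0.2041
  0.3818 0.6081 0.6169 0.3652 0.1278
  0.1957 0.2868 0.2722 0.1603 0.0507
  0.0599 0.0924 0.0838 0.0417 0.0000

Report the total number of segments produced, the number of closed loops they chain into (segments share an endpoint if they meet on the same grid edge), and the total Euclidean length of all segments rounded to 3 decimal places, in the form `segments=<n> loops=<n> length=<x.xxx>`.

segments=8 loops=1 length=8.228

cell (3,0): code 0100 → (3.344,1.000)–(4.000,0.483)
cell (3,1): code 1100 → (3.127,2.000)–(3.344,1.000)
cell (3,2): code 1000 → (4.000,2.795)–(3.127,2.000)
cell (4,0): code 0110 → (4.000,0.483)–(5.000,0.374)
cell (4,2): code 1001 → (5.000,2.792)–(4.000,2.795)
cell (5,0): code 0010 → (5.000,0.374)–(5.799,1.000)
cell (5,1): code 0011 → (5.799,1.000)–(5.856,2.000)
cell (5,2): code 0001 → (5.856,2.000)–(5.000,2.792)
total: 8 segments, chained into 1 closed loop(s), length Σ = 8.228292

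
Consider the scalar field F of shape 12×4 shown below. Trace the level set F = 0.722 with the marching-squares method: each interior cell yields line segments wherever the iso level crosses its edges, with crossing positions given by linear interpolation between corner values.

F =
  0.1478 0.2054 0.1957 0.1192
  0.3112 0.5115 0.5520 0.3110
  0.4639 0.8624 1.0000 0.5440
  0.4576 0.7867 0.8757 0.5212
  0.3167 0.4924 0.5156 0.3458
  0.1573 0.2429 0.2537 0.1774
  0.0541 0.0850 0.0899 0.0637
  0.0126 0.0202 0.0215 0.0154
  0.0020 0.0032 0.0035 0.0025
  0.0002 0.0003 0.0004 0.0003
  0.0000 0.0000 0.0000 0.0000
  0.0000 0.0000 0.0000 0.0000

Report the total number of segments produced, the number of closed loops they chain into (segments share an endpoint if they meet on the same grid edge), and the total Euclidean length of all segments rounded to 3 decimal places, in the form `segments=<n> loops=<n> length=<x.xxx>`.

cell (1,0): code 0100 → (1.600,1.000)–(2.000,0.648)
cell (1,1): code 1100 → (1.379,2.000)–(1.600,1.000)
cell (1,2): code 1000 → (2.000,2.610)–(1.379,2.000)
cell (2,0): code 0110 → (2.000,0.648)–(3.000,0.803)
cell (2,2): code 1001 → (3.000,2.434)–(2.000,2.610)
cell (3,0): code 0010 → (3.000,0.803)–(3.220,1.000)
cell (3,1): code 0011 → (3.220,1.000)–(3.427,2.000)
cell (3,2): code 0001 → (3.427,2.000)–(3.000,2.434)
total: 8 segments, chained into 1 closed loop(s), length Σ = 6.379003

segments=8 loops=1 length=6.379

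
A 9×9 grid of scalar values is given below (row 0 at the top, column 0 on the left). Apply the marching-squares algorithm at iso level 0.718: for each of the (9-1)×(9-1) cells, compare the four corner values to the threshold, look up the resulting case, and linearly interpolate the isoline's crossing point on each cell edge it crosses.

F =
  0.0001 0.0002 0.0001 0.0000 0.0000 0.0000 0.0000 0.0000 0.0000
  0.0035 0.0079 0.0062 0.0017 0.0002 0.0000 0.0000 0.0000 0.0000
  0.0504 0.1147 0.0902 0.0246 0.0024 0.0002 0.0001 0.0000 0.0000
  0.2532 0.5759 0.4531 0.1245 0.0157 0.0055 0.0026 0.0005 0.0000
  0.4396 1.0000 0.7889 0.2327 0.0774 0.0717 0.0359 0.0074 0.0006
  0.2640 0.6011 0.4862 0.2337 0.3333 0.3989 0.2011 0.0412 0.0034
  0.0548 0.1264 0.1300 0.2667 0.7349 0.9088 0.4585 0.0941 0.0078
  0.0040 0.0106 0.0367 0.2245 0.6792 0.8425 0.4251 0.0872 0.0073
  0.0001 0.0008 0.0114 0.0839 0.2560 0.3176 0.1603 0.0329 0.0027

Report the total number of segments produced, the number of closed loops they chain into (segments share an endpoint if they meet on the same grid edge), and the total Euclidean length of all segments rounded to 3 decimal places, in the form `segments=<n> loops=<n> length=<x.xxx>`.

segments=14 loops=2 length=9.323

cell (3,0): code 0100 → (3.335,1.000)–(4.000,0.497)
cell (3,1): code 1100 → (3.789,2.000)–(3.335,1.000)
cell (3,2): code 1000 → (4.000,2.127)–(3.789,2.000)
cell (4,0): code 0010 → (4.000,0.497)–(4.707,1.000)
cell (4,1): code 0011 → (4.707,1.000)–(4.234,2.000)
cell (4,2): code 0001 → (4.234,2.000)–(4.000,2.127)
cell (5,3): code 0100 → (5.958,4.000)–(6.000,3.964)
cell (5,4): code 1100 → (5.626,5.000)–(5.958,4.000)
cell (5,5): code 1000 → (6.000,5.424)–(5.626,5.000)
cell (6,3): code 0010 → (6.000,3.964)–(6.303,4.000)
cell (6,4): code 0111 → (6.303,4.000)–(7.000,4.238)
cell (6,5): code 1001 → (7.000,5.298)–(6.000,5.424)
cell (7,4): code 0010 → (7.000,4.238)–(7.237,5.000)
cell (7,5): code 0001 → (7.237,5.000)–(7.000,5.298)
total: 14 segments, chained into 2 closed loop(s), length Σ = 9.322542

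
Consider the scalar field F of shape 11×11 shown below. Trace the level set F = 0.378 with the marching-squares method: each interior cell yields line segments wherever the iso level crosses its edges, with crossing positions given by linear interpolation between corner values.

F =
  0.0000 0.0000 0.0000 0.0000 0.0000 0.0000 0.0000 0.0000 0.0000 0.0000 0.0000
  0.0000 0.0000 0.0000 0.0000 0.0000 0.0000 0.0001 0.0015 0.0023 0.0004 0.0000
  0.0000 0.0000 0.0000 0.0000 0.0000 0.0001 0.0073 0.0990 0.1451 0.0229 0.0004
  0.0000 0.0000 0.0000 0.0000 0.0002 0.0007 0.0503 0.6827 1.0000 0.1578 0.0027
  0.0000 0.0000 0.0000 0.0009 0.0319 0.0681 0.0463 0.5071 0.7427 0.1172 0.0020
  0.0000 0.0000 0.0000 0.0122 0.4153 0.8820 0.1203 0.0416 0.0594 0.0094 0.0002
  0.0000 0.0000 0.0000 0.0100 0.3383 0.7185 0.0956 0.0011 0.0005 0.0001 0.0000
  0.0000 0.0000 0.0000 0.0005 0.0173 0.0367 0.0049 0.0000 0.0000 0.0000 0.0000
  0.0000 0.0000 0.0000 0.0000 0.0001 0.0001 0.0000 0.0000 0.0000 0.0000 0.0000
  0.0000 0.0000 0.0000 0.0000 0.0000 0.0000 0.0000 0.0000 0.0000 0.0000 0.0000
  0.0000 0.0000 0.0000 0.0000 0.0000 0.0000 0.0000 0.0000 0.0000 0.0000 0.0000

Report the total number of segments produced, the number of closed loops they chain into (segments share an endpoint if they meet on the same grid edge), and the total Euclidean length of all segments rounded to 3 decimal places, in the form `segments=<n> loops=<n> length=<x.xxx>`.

cell (2,6): code 0100 → (2.478,7.000)–(3.000,6.518)
cell (2,7): code 1100 → (2.272,8.000)–(2.478,7.000)
cell (2,8): code 1000 → (3.000,8.739)–(2.272,8.000)
cell (3,6): code 0110 → (3.000,6.518)–(4.000,6.720)
cell (3,8): code 1001 → (4.000,8.583)–(3.000,8.739)
cell (4,3): code 0100 → (4.903,4.000)–(5.000,3.907)
cell (4,4): code 1100 → (4.381,5.000)–(4.903,4.000)
cell (4,5): code 1000 → (5.000,5.662)–(4.381,5.000)
cell (4,6): code 0010 → (4.000,6.720)–(4.277,7.000)
cell (4,7): code 0011 → (4.277,7.000)–(4.534,8.000)
cell (4,8): code 0001 → (4.534,8.000)–(4.000,8.583)
cell (5,3): code 0010 → (5.000,3.907)–(5.484,4.000)
cell (5,4): code 0111 → (5.484,4.000)–(6.000,4.104)
cell (5,5): code 1001 → (6.000,5.547)–(5.000,5.662)
cell (6,4): code 0010 → (6.000,4.104)–(6.499,5.000)
cell (6,5): code 0001 → (6.499,5.000)–(6.000,5.547)
total: 16 segments, chained into 2 closed loop(s), length Σ = 12.977378

segments=16 loops=2 length=12.977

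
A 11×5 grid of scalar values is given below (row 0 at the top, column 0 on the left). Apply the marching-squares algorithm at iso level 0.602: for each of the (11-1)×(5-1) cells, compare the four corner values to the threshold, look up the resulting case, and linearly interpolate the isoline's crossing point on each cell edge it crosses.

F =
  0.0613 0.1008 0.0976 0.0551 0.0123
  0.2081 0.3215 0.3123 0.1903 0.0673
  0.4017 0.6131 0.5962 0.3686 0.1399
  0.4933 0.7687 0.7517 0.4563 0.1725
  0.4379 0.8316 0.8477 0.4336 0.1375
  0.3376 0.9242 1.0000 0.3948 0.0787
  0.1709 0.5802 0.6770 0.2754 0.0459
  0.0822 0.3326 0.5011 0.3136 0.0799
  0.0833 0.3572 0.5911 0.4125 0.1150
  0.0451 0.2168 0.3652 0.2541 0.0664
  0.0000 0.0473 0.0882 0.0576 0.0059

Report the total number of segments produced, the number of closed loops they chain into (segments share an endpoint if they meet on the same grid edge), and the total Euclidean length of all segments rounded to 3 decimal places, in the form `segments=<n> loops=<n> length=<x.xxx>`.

segments=14 loops=1 length=11.080

cell (1,0): code 0100 → (1.962,1.000)–(2.000,0.947)
cell (1,1): code 1000 → (2.000,1.657)–(1.962,1.000)
cell (2,0): code 0110 → (2.000,0.947)–(3.000,0.395)
cell (2,1): code 1101 → (2.037,2.000)–(2.000,1.657)
cell (2,2): code 1000 → (3.000,2.507)–(2.037,2.000)
cell (3,0): code 0110 → (3.000,0.395)–(4.000,0.417)
cell (3,2): code 1001 → (4.000,2.593)–(3.000,2.507)
cell (4,0): code 0110 → (4.000,0.417)–(5.000,0.451)
cell (4,2): code 1001 → (5.000,2.658)–(4.000,2.593)
cell (5,0): code 0010 → (5.000,0.451)–(5.937,1.000)
cell (5,1): code 0111 → (5.937,1.000)–(6.000,1.225)
cell (5,2): code 1001 → (6.000,2.187)–(5.000,2.658)
cell (6,1): code 0010 → (6.000,1.225)–(6.426,2.000)
cell (6,2): code 0001 → (6.426,2.000)–(6.000,2.187)
total: 14 segments, chained into 1 closed loop(s), length Σ = 11.080083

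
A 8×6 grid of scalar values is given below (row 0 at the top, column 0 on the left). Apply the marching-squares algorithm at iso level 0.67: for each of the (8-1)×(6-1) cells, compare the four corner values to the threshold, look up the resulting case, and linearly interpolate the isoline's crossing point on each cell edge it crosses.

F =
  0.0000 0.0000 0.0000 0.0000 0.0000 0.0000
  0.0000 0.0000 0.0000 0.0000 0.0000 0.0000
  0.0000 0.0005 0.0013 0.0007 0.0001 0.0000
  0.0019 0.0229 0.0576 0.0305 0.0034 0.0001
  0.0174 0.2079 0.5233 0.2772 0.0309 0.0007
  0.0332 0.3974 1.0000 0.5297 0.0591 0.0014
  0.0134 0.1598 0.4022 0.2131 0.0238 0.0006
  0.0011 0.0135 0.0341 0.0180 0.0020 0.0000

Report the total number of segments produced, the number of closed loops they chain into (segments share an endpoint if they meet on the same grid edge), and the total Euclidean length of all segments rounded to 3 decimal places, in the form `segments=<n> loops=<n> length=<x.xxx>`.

cell (4,1): code 0100 → (4.308,2.000)–(5.000,1.452)
cell (4,2): code 1000 → (5.000,2.702)–(4.308,2.000)
cell (5,1): code 0010 → (5.000,1.452)–(5.552,2.000)
cell (5,2): code 0001 → (5.552,2.000)–(5.000,2.702)
total: 4 segments, chained into 1 closed loop(s), length Σ = 3.538736

segments=4 loops=1 length=3.539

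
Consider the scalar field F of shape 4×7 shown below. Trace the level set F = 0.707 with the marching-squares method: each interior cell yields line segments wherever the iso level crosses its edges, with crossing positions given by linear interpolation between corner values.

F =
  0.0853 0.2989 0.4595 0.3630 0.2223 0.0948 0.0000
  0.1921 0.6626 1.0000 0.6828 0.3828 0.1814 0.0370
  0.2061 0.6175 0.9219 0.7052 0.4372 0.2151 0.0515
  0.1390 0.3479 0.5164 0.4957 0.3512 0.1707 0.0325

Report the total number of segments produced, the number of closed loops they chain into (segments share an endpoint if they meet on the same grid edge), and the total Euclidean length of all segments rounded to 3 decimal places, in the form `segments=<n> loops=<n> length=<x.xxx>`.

cell (0,1): code 0100 → (0.458,2.000)–(1.000,1.132)
cell (0,2): code 1000 → (1.000,2.924)–(0.458,2.000)
cell (1,1): code 0110 → (1.000,1.132)–(2.000,1.294)
cell (1,2): code 1001 → (2.000,2.992)–(1.000,2.924)
cell (2,1): code 0010 → (2.000,1.294)–(2.530,2.000)
cell (2,2): code 0001 → (2.530,2.000)–(2.000,2.992)
total: 6 segments, chained into 1 closed loop(s), length Σ = 6.117334

segments=6 loops=1 length=6.117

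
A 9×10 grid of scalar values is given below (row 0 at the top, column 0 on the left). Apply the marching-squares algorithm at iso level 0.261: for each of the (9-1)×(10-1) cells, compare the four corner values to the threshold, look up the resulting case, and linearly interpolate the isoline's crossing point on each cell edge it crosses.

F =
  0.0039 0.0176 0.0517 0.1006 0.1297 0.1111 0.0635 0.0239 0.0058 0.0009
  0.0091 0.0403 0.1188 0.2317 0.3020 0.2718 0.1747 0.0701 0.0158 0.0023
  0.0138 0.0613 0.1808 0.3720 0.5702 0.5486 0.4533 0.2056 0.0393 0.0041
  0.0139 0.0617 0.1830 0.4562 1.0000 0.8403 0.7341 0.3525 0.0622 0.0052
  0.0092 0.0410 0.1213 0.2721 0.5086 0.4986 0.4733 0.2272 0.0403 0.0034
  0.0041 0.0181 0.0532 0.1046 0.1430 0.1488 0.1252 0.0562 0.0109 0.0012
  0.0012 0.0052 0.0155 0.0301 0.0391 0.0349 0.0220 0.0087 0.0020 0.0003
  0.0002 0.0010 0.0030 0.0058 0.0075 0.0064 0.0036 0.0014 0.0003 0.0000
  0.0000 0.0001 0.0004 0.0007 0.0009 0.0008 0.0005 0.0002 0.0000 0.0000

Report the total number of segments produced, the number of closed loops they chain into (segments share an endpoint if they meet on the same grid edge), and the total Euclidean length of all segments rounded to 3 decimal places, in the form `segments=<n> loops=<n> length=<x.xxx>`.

segments=18 loops=1 length=13.963

cell (0,3): code 0100 → (0.762,4.000)–(1.000,3.417)
cell (0,4): code 1100 → (0.933,5.000)–(0.762,4.000)
cell (0,5): code 1000 → (1.000,5.111)–(0.933,5.000)
cell (1,2): code 0100 → (1.209,3.000)–(2.000,2.419)
cell (1,3): code 1110 → (1.000,3.417)–(1.209,3.000)
cell (1,5): code 1101 → (1.310,6.000)–(1.000,5.111)
cell (1,6): code 1000 → (2.000,6.776)–(1.310,6.000)
cell (2,2): code 0110 → (2.000,2.419)–(3.000,2.286)
cell (2,6): code 1101 → (2.377,7.000)–(2.000,6.776)
cell (2,7): code 1000 → (3.000,7.315)–(2.377,7.000)
cell (3,2): code 0110 → (3.000,2.286)–(4.000,2.926)
cell (3,6): code 1011 → (4.000,6.863)–(3.730,7.000)
cell (3,7): code 0001 → (3.730,7.000)–(3.000,7.315)
cell (4,2): code 0010 → (4.000,2.926)–(4.066,3.000)
cell (4,3): code 0011 → (4.066,3.000)–(4.677,4.000)
cell (4,4): code 0011 → (4.677,4.000)–(4.679,5.000)
cell (4,5): code 0011 → (4.679,5.000)–(4.610,6.000)
cell (4,6): code 0001 → (4.610,6.000)–(4.000,6.863)
total: 18 segments, chained into 1 closed loop(s), length Σ = 13.962910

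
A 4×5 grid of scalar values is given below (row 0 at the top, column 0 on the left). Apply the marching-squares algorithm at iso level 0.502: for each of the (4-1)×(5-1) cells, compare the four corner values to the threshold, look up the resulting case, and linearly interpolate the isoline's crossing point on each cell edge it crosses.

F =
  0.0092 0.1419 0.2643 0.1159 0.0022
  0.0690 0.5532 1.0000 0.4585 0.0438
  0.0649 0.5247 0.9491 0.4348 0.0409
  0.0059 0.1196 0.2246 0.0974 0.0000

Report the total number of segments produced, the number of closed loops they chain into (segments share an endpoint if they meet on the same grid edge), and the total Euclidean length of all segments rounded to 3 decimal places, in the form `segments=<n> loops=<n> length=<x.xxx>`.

cell (0,0): code 0100 → (0.876,1.000)–(1.000,0.894)
cell (0,1): code 1100 → (0.323,2.000)–(0.876,1.000)
cell (0,2): code 1000 → (1.000,2.920)–(0.323,2.000)
cell (1,0): code 0110 → (1.000,0.894)–(2.000,0.951)
cell (1,2): code 1001 → (2.000,2.869)–(1.000,2.920)
cell (2,0): code 0010 → (2.000,0.951)–(2.056,1.000)
cell (2,1): code 0011 → (2.056,1.000)–(2.617,2.000)
cell (2,2): code 0001 → (2.617,2.000)–(2.000,2.869)
total: 8 segments, chained into 1 closed loop(s), length Σ = 6.737988

segments=8 loops=1 length=6.738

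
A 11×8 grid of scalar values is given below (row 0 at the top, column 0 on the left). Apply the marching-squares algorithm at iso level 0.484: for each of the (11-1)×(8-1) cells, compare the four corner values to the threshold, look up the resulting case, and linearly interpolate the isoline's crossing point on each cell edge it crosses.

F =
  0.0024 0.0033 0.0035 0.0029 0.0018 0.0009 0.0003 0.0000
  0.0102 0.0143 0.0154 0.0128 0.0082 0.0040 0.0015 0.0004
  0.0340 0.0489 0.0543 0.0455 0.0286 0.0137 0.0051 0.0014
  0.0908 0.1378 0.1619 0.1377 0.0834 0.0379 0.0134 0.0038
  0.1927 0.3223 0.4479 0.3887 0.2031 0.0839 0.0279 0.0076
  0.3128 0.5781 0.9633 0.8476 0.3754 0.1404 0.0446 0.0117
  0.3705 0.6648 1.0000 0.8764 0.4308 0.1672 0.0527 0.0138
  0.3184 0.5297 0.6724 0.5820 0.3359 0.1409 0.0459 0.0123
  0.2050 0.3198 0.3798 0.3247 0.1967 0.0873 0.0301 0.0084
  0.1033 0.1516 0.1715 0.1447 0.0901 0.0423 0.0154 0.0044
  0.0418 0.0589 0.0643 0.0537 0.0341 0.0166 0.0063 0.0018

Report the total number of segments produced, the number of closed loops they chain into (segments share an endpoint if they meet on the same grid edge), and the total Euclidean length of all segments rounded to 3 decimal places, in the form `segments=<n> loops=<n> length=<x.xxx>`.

segments=12 loops=1 length=10.977

cell (4,0): code 0100 → (4.632,1.000)–(5.000,0.645)
cell (4,1): code 1100 → (4.070,2.000)–(4.632,1.000)
cell (4,2): code 1100 → (4.208,3.000)–(4.070,2.000)
cell (4,3): code 1000 → (5.000,3.770)–(4.208,3.000)
cell (5,0): code 0110 → (5.000,0.645)–(6.000,0.386)
cell (5,3): code 1001 → (6.000,3.881)–(5.000,3.770)
cell (6,0): code 0110 → (6.000,0.386)–(7.000,0.784)
cell (6,3): code 1001 → (7.000,3.398)–(6.000,3.881)
cell (7,0): code 0010 → (7.000,0.784)–(7.218,1.000)
cell (7,1): code 0011 → (7.218,1.000)–(7.644,2.000)
cell (7,2): code 0011 → (7.644,2.000)–(7.381,3.000)
cell (7,3): code 0001 → (7.381,3.000)–(7.000,3.398)
total: 12 segments, chained into 1 closed loop(s), length Σ = 10.977235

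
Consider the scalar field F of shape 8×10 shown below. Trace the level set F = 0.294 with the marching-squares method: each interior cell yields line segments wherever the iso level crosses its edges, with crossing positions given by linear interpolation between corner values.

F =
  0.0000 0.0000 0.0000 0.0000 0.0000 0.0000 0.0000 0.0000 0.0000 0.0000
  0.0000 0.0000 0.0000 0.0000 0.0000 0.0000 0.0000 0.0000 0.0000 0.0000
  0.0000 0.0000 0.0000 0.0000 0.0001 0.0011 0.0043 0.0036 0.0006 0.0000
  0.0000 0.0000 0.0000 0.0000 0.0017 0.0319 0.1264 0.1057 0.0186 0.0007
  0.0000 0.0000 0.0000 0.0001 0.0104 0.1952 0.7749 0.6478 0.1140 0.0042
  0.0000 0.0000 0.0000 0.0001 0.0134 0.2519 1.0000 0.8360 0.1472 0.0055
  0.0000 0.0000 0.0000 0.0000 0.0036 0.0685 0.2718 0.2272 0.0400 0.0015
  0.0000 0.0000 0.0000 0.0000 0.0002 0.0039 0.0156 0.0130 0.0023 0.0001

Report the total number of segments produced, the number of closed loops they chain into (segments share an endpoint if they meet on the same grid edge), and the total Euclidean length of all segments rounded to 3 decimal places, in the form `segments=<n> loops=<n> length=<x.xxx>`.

cell (3,5): code 0100 → (3.258,6.000)–(4.000,5.170)
cell (3,6): code 1100 → (3.347,7.000)–(3.258,6.000)
cell (3,7): code 1000 → (4.000,7.663)–(3.347,7.000)
cell (4,5): code 0110 → (4.000,5.170)–(5.000,5.056)
cell (4,7): code 1001 → (5.000,7.787)–(4.000,7.663)
cell (5,5): code 0010 → (5.000,5.056)–(5.970,6.000)
cell (5,6): code 0011 → (5.970,6.000)–(5.890,7.000)
cell (5,7): code 0001 → (5.890,7.000)–(5.000,7.787)
total: 8 segments, chained into 1 closed loop(s), length Σ = 8.605286

segments=8 loops=1 length=8.605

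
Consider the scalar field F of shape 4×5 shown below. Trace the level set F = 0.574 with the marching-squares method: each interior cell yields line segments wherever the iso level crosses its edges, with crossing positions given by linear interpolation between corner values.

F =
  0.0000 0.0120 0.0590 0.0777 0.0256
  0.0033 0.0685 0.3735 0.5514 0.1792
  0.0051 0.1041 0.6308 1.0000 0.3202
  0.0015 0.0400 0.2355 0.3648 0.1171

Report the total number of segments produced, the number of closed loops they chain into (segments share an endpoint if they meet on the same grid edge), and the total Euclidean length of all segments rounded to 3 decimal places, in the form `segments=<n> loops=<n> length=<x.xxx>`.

cell (1,1): code 0100 → (1.779,2.000)–(2.000,1.892)
cell (1,2): code 1100 → (1.050,3.000)–(1.779,2.000)
cell (1,3): code 1000 → (2.000,3.627)–(1.050,3.000)
cell (2,1): code 0010 → (2.000,1.892)–(2.144,2.000)
cell (2,2): code 0011 → (2.144,2.000)–(2.671,3.000)
cell (2,3): code 0001 → (2.671,3.000)–(2.000,3.627)
total: 6 segments, chained into 1 closed loop(s), length Σ = 4.848744

segments=6 loops=1 length=4.849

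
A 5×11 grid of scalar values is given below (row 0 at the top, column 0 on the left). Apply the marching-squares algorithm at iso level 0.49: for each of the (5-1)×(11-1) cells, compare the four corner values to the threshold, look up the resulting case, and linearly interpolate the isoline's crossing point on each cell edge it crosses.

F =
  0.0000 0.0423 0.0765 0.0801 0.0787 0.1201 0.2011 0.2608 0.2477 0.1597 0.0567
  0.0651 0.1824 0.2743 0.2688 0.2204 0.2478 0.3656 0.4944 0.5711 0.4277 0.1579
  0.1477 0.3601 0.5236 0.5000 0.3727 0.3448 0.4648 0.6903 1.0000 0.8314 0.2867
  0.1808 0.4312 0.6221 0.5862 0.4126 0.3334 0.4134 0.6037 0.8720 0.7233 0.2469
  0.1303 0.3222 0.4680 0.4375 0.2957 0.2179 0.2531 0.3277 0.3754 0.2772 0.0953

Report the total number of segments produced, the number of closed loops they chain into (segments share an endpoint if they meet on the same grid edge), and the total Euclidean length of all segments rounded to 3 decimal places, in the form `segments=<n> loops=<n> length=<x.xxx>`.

segments=20 loops=2 length=16.632

cell (0,6): code 0100 → (0.981,7.000)–(1.000,6.966)
cell (0,7): code 1100 → (0.749,8.000)–(0.981,7.000)
cell (0,8): code 1000 → (1.000,8.566)–(0.749,8.000)
cell (1,1): code 0100 → (1.865,2.000)–(2.000,1.794)
cell (1,2): code 1100 → (1.957,3.000)–(1.865,2.000)
cell (1,3): code 1000 → (2.000,3.079)–(1.957,3.000)
cell (1,6): code 0110 → (1.000,6.966)–(2.000,6.112)
cell (1,8): code 1101 → (1.154,9.000)–(1.000,8.566)
cell (1,9): code 1000 → (2.000,9.627)–(1.154,9.000)
cell (2,1): code 0110 → (2.000,1.794)–(3.000,1.308)
cell (2,3): code 1001 → (3.000,3.554)–(2.000,3.079)
cell (2,6): code 0110 → (2.000,6.112)–(3.000,6.403)
cell (2,9): code 1001 → (3.000,9.490)–(2.000,9.627)
cell (3,1): code 0010 → (3.000,1.308)–(3.857,2.000)
cell (3,2): code 0011 → (3.857,2.000)–(3.647,3.000)
cell (3,3): code 0001 → (3.647,3.000)–(3.000,3.554)
cell (3,6): code 0010 → (3.000,6.403)–(3.412,7.000)
cell (3,7): code 0011 → (3.412,7.000)–(3.769,8.000)
cell (3,8): code 0011 → (3.769,8.000)–(3.523,9.000)
cell (3,9): code 0001 → (3.523,9.000)–(3.000,9.490)
total: 20 segments, chained into 2 closed loop(s), length Σ = 16.632090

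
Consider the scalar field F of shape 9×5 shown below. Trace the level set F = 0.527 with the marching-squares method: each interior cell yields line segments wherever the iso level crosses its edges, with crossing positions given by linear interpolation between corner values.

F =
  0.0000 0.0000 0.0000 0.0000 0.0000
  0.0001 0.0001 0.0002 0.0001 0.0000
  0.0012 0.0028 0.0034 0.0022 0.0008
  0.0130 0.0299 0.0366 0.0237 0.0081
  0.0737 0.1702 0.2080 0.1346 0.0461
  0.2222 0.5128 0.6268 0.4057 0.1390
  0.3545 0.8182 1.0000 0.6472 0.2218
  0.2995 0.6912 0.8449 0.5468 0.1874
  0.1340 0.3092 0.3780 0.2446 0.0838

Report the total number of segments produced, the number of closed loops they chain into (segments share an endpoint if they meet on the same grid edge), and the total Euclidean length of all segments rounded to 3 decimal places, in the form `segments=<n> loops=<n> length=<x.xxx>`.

segments=12 loops=1 length=8.947

cell (4,1): code 0100 → (4.762,2.000)–(5.000,1.125)
cell (4,2): code 1000 → (5.000,2.451)–(4.762,2.000)
cell (5,0): code 0100 → (5.046,1.000)–(6.000,0.372)
cell (5,1): code 1110 → (5.000,1.125)–(5.046,1.000)
cell (5,2): code 1101 → (5.502,3.000)–(5.000,2.451)
cell (5,3): code 1000 → (6.000,3.283)–(5.502,3.000)
cell (6,0): code 0110 → (6.000,0.372)–(7.000,0.581)
cell (6,3): code 1001 → (7.000,3.055)–(6.000,3.283)
cell (7,0): code 0010 → (7.000,0.581)–(7.430,1.000)
cell (7,1): code 0011 → (7.430,1.000)–(7.681,2.000)
cell (7,2): code 0011 → (7.681,2.000)–(7.066,3.000)
cell (7,3): code 0001 → (7.066,3.000)–(7.000,3.055)
total: 12 segments, chained into 1 closed loop(s), length Σ = 8.946866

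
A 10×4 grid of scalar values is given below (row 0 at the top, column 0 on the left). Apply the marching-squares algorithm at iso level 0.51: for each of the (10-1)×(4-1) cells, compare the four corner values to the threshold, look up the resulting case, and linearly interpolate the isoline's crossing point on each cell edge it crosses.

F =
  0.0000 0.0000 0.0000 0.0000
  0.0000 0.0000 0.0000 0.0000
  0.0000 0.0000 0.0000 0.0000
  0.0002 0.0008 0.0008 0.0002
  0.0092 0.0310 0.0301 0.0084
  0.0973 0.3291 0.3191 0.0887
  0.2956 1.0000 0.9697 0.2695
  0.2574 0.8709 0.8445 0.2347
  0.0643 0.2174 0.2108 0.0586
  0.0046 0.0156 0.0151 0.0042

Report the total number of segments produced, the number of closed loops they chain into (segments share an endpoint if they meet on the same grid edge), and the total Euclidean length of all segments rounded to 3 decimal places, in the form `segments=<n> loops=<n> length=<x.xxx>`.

cell (5,0): code 0100 → (5.270,1.000)–(6.000,0.304)
cell (5,1): code 1100 → (5.293,2.000)–(5.270,1.000)
cell (5,2): code 1000 → (6.000,2.657)–(5.293,2.000)
cell (6,0): code 0110 → (6.000,0.304)–(7.000,0.412)
cell (6,2): code 1001 → (7.000,2.549)–(6.000,2.657)
cell (7,0): code 0010 → (7.000,0.412)–(7.552,1.000)
cell (7,1): code 0011 → (7.552,1.000)–(7.528,2.000)
cell (7,2): code 0001 → (7.528,2.000)–(7.000,2.549)
total: 8 segments, chained into 1 closed loop(s), length Σ = 7.553415

segments=8 loops=1 length=7.553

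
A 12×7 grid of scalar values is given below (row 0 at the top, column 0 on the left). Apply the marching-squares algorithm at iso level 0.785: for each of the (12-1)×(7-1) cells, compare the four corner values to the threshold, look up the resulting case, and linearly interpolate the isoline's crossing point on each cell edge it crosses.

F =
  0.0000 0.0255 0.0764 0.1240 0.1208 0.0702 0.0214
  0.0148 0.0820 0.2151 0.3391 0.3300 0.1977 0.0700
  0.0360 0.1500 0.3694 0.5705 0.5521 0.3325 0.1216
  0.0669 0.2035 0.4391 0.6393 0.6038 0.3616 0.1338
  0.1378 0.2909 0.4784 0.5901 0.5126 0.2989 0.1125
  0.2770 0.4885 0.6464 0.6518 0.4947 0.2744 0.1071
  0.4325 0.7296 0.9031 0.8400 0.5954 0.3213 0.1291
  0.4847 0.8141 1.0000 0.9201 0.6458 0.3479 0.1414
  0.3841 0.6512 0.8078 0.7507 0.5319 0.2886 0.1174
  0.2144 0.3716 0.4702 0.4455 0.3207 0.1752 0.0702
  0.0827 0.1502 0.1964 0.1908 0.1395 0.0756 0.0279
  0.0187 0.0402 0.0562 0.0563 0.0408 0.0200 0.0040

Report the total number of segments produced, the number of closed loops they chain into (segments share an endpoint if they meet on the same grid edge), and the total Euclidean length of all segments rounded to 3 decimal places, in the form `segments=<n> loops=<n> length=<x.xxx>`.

segments=12 loops=1 length=7.845

cell (5,1): code 0100 → (5.540,2.000)–(6.000,1.319)
cell (5,2): code 1100 → (5.708,3.000)–(5.540,2.000)
cell (5,3): code 1000 → (6.000,3.225)–(5.708,3.000)
cell (6,0): code 0100 → (6.656,1.000)–(7.000,0.912)
cell (6,1): code 1110 → (6.000,1.319)–(6.656,1.000)
cell (6,3): code 1001 → (7.000,3.493)–(6.000,3.225)
cell (7,0): code 0010 → (7.000,0.912)–(7.179,1.000)
cell (7,1): code 0111 → (7.179,1.000)–(8.000,1.854)
cell (7,2): code 1011 → (8.000,2.399)–(7.798,3.000)
cell (7,3): code 0001 → (7.798,3.000)–(7.000,3.493)
cell (8,1): code 0010 → (8.000,1.854)–(8.068,2.000)
cell (8,2): code 0001 → (8.068,2.000)–(8.000,2.399)
total: 12 segments, chained into 1 closed loop(s), length Σ = 7.845473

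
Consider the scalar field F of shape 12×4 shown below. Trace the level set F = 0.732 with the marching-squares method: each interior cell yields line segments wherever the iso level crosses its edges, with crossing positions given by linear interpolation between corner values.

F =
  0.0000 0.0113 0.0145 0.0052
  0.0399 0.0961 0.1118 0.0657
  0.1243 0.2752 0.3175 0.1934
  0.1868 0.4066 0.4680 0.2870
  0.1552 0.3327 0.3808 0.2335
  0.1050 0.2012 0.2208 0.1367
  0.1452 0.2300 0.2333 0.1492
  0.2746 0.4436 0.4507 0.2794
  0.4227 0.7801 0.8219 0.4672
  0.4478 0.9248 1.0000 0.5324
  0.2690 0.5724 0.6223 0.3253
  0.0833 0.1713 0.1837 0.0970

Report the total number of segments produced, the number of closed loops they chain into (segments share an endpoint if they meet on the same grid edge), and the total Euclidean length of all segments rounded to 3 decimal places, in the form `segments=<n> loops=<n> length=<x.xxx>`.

segments=8 loops=1 length=6.243

cell (7,0): code 0100 → (7.857,1.000)–(8.000,0.865)
cell (7,1): code 1100 → (7.758,2.000)–(7.857,1.000)
cell (7,2): code 1000 → (8.000,2.253)–(7.758,2.000)
cell (8,0): code 0110 → (8.000,0.865)–(9.000,0.596)
cell (8,2): code 1001 → (9.000,2.573)–(8.000,2.253)
cell (9,0): code 0010 → (9.000,0.596)–(9.547,1.000)
cell (9,1): code 0011 → (9.547,1.000)–(9.710,2.000)
cell (9,2): code 0001 → (9.710,2.000)–(9.000,2.573)
total: 8 segments, chained into 1 closed loop(s), length Σ = 6.242814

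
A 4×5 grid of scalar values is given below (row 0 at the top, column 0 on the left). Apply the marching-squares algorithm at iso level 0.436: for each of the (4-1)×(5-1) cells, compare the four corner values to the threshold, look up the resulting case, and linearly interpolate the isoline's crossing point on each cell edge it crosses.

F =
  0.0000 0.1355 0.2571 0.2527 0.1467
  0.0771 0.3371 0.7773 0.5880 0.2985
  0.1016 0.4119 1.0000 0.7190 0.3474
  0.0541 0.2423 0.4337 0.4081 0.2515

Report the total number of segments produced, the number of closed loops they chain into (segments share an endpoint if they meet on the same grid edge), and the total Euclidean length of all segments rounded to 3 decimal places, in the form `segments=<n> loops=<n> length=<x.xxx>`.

segments=8 loops=1 length=8.347

cell (0,1): code 0100 → (0.344,2.000)–(1.000,1.225)
cell (0,2): code 1100 → (0.547,3.000)–(0.344,2.000)
cell (0,3): code 1000 → (1.000,3.525)–(0.547,3.000)
cell (1,1): code 0110 → (1.000,1.225)–(2.000,1.041)
cell (1,3): code 1001 → (2.000,3.762)–(1.000,3.525)
cell (2,1): code 0010 → (2.000,1.041)–(2.996,2.000)
cell (2,2): code 0011 → (2.996,2.000)–(2.910,3.000)
cell (2,3): code 0001 → (2.910,3.000)–(2.000,3.762)
total: 8 segments, chained into 1 closed loop(s), length Σ = 8.347121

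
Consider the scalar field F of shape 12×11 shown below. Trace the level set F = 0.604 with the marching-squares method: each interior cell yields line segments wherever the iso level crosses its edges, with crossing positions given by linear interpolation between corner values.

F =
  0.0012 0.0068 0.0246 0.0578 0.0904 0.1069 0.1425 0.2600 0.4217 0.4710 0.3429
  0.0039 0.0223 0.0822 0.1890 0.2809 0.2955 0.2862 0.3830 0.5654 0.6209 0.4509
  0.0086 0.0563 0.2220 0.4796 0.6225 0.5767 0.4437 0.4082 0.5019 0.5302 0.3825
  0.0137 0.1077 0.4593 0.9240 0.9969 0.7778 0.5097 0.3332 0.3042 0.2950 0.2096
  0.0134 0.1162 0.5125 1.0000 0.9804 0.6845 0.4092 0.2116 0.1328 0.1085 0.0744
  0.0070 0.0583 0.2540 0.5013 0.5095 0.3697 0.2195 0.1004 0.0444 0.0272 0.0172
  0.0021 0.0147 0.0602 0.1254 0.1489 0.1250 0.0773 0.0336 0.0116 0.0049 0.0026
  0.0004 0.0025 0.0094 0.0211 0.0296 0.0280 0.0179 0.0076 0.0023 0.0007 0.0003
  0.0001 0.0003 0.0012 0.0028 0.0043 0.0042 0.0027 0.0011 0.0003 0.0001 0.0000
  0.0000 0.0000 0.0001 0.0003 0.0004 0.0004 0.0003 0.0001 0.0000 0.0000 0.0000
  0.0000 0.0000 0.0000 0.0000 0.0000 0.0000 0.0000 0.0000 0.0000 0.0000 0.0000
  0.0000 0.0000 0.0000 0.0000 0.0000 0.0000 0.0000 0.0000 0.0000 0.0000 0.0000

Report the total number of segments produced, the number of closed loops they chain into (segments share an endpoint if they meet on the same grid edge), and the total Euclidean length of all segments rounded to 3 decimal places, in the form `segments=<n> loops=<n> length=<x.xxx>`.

cell (0,8): code 0100 → (0.887,9.000)–(1.000,8.695)
cell (0,9): code 1000 → (1.000,9.099)–(0.887,9.000)
cell (1,3): code 0100 → (1.946,4.000)–(2.000,3.871)
cell (1,4): code 1000 → (2.000,4.404)–(1.946,4.000)
cell (1,8): code 0010 → (1.000,8.695)–(1.186,9.000)
cell (1,9): code 0001 → (1.186,9.000)–(1.000,9.099)
cell (2,2): code 0100 → (2.280,3.000)–(3.000,2.311)
cell (2,3): code 1110 → (2.000,3.871)–(2.280,3.000)
cell (2,4): code 1101 → (2.136,5.000)–(2.000,4.404)
cell (2,5): code 1000 → (3.000,5.648)–(2.136,5.000)
cell (3,2): code 0110 → (3.000,2.311)–(4.000,2.188)
cell (3,5): code 1001 → (4.000,5.292)–(3.000,5.648)
cell (4,2): code 0010 → (4.000,2.188)–(4.794,3.000)
cell (4,3): code 0011 → (4.794,3.000)–(4.799,4.000)
cell (4,4): code 0011 → (4.799,4.000)–(4.256,5.000)
cell (4,5): code 0001 → (4.256,5.000)–(4.000,5.292)
total: 16 segments, chained into 2 closed loop(s), length Σ = 10.925210

segments=16 loops=2 length=10.925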